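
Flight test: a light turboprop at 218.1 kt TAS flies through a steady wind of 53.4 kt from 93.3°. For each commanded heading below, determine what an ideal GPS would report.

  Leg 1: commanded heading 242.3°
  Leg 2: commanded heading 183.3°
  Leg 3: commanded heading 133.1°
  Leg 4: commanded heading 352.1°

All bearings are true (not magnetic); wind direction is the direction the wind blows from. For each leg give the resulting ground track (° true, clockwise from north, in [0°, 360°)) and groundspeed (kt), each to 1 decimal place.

Leg 1: track=248.3°, groundspeed=265.3 kt
Leg 2: track=197.1°, groundspeed=224.5 kt
Leg 3: track=144.0°, groundspeed=180.3 kt
Leg 4: track=339.2°, groundspeed=234.4 kt

Leg 1: heading 242.3°; drift +6.0° → track 248.3°, groundspeed 265.3 kt
Leg 2: heading 183.3°; drift +13.8° → track 197.1°, groundspeed 224.5 kt
Leg 3: heading 133.1°; drift +10.9° → track 144.0°, groundspeed 180.3 kt
Leg 4: heading 352.1°; drift -12.9° → track 339.2°, groundspeed 234.4 kt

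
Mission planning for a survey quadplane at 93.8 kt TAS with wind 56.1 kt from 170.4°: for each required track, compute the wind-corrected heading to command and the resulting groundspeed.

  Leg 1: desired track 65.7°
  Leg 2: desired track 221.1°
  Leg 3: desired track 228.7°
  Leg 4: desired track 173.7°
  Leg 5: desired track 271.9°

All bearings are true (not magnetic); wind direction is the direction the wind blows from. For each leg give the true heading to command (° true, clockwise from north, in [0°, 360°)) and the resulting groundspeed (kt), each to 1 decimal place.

Leg 1: heading=101.0°, groundspeed=90.7 kt
Leg 2: heading=193.5°, groundspeed=47.6 kt
Leg 3: heading=198.1°, groundspeed=51.3 kt
Leg 4: heading=171.7°, groundspeed=37.7 kt
Leg 5: heading=236.0°, groundspeed=87.2 kt

Leg 1: desired track 65.7°; wind correction +35.3° → command heading 101.0°, groundspeed 90.7 kt
Leg 2: desired track 221.1°; wind correction -27.6° → command heading 193.5°, groundspeed 47.6 kt
Leg 3: desired track 228.7°; wind correction -30.6° → command heading 198.1°, groundspeed 51.3 kt
Leg 4: desired track 173.7°; wind correction -2.0° → command heading 171.7°, groundspeed 37.7 kt
Leg 5: desired track 271.9°; wind correction -35.9° → command heading 236.0°, groundspeed 87.2 kt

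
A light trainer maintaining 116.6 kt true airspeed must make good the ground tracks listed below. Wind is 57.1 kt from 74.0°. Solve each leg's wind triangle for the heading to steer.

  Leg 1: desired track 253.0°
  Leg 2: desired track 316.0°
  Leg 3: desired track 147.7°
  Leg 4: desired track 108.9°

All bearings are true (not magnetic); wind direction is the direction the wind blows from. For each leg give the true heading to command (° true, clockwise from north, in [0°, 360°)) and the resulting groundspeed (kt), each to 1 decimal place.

Leg 1: heading=252.5°, groundspeed=173.7 kt
Leg 2: heading=341.6°, groundspeed=131.9 kt
Leg 3: heading=119.7°, groundspeed=86.9 kt
Leg 4: heading=92.6°, groundspeed=65.1 kt

Leg 1: desired track 253.0°; wind correction -0.5° → command heading 252.5°, groundspeed 173.7 kt
Leg 2: desired track 316.0°; wind correction +25.6° → command heading 341.6°, groundspeed 131.9 kt
Leg 3: desired track 147.7°; wind correction -28.0° → command heading 119.7°, groundspeed 86.9 kt
Leg 4: desired track 108.9°; wind correction -16.3° → command heading 92.6°, groundspeed 65.1 kt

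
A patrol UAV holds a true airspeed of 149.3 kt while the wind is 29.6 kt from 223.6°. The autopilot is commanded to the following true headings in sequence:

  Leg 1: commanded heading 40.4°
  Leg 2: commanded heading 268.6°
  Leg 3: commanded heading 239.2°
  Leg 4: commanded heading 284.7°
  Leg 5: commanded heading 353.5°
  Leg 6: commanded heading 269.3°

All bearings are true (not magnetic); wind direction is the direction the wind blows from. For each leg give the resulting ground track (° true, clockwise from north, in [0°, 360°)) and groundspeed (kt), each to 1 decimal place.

Leg 1: track=40.9°, groundspeed=178.9 kt
Leg 2: track=277.9°, groundspeed=130.1 kt
Leg 3: track=243.0°, groundspeed=121.1 kt
Leg 4: track=295.6°, groundspeed=137.5 kt
Leg 5: track=1.2°, groundspeed=169.8 kt
Leg 6: track=278.7°, groundspeed=130.4 kt

Leg 1: heading 40.4°; drift +0.5° → track 40.9°, groundspeed 178.9 kt
Leg 2: heading 268.6°; drift +9.3° → track 277.9°, groundspeed 130.1 kt
Leg 3: heading 239.2°; drift +3.8° → track 243.0°, groundspeed 121.1 kt
Leg 4: heading 284.7°; drift +10.9° → track 295.6°, groundspeed 137.5 kt
Leg 5: heading 353.5°; drift +7.7° → track 1.2°, groundspeed 169.8 kt
Leg 6: heading 269.3°; drift +9.4° → track 278.7°, groundspeed 130.4 kt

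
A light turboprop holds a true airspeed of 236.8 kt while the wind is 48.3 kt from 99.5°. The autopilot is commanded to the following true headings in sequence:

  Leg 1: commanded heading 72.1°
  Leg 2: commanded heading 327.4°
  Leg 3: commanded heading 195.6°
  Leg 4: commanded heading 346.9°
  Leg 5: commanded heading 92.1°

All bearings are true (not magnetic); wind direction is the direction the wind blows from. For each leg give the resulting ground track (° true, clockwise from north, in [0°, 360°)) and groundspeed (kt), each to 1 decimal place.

Leg 1: track=65.6°, groundspeed=195.2 kt
Leg 2: track=319.8°, groundspeed=271.6 kt
Leg 3: track=206.8°, groundspeed=246.7 kt
Leg 4: track=337.0°, groundspeed=259.2 kt
Leg 5: track=90.2°, groundspeed=189.0 kt

Leg 1: heading 72.1°; drift -6.5° → track 65.6°, groundspeed 195.2 kt
Leg 2: heading 327.4°; drift -7.6° → track 319.8°, groundspeed 271.6 kt
Leg 3: heading 195.6°; drift +11.2° → track 206.8°, groundspeed 246.7 kt
Leg 4: heading 346.9°; drift -9.9° → track 337.0°, groundspeed 259.2 kt
Leg 5: heading 92.1°; drift -1.9° → track 90.2°, groundspeed 189.0 kt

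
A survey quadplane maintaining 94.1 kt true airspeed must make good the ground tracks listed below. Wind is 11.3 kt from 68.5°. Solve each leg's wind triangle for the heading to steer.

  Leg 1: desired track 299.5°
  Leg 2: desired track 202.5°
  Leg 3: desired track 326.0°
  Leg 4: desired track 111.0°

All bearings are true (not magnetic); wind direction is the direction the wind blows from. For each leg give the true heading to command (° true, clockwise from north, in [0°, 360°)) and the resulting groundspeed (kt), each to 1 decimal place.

Leg 1: desired track 299.5°; wind correction +5.4° → command heading 304.9°, groundspeed 100.8 kt
Leg 2: desired track 202.5°; wind correction -5.0° → command heading 197.5°, groundspeed 101.6 kt
Leg 3: desired track 326.0°; wind correction +6.7° → command heading 332.7°, groundspeed 95.9 kt
Leg 4: desired track 111.0°; wind correction -4.7° → command heading 106.3°, groundspeed 85.5 kt

Leg 1: heading=304.9°, groundspeed=100.8 kt
Leg 2: heading=197.5°, groundspeed=101.6 kt
Leg 3: heading=332.7°, groundspeed=95.9 kt
Leg 4: heading=106.3°, groundspeed=85.5 kt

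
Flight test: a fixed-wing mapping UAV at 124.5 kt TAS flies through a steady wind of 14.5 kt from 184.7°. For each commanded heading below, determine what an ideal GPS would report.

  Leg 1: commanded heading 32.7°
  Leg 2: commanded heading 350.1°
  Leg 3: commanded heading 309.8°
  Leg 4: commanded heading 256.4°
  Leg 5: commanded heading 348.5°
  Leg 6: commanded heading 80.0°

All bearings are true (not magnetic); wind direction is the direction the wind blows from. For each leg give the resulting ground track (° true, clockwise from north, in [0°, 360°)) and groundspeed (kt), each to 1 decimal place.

Leg 1: heading 32.7°; drift -2.8° → track 29.9°, groundspeed 137.5 kt
Leg 2: heading 350.1°; drift +1.5° → track 351.6°, groundspeed 138.6 kt
Leg 3: heading 309.8°; drift +5.1° → track 314.9°, groundspeed 133.4 kt
Leg 4: heading 256.4°; drift +6.5° → track 262.9°, groundspeed 120.7 kt
Leg 5: heading 348.5°; drift +1.7° → track 350.2°, groundspeed 138.5 kt
Leg 6: heading 80.0°; drift -6.2° → track 73.8°, groundspeed 128.9 kt

Leg 1: track=29.9°, groundspeed=137.5 kt
Leg 2: track=351.6°, groundspeed=138.6 kt
Leg 3: track=314.9°, groundspeed=133.4 kt
Leg 4: track=262.9°, groundspeed=120.7 kt
Leg 5: track=350.2°, groundspeed=138.5 kt
Leg 6: track=73.8°, groundspeed=128.9 kt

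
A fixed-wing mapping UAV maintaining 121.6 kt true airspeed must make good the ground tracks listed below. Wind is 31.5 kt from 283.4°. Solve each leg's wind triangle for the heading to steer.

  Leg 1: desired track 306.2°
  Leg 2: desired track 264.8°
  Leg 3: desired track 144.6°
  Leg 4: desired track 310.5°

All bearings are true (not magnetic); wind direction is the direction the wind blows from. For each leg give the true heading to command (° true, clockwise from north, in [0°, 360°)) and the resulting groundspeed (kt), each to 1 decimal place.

Leg 1: heading=300.4°, groundspeed=91.9 kt
Leg 2: heading=269.5°, groundspeed=91.3 kt
Leg 3: heading=154.4°, groundspeed=143.5 kt
Leg 4: heading=303.7°, groundspeed=92.7 kt

Leg 1: desired track 306.2°; wind correction -5.8° → command heading 300.4°, groundspeed 91.9 kt
Leg 2: desired track 264.8°; wind correction +4.7° → command heading 269.5°, groundspeed 91.3 kt
Leg 3: desired track 144.6°; wind correction +9.8° → command heading 154.4°, groundspeed 143.5 kt
Leg 4: desired track 310.5°; wind correction -6.8° → command heading 303.7°, groundspeed 92.7 kt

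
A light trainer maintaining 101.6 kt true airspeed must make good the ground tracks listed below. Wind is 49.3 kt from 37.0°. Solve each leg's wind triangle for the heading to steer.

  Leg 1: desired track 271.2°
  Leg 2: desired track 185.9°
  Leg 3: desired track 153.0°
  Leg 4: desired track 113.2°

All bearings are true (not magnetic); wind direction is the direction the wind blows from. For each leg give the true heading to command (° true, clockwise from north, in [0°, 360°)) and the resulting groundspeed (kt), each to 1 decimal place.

Leg 1: desired track 271.2°; wind correction +23.2° → command heading 294.4°, groundspeed 122.2 kt
Leg 2: desired track 185.9°; wind correction -14.5° → command heading 171.4°, groundspeed 140.6 kt
Leg 3: desired track 153.0°; wind correction -25.9° → command heading 127.1°, groundspeed 113.0 kt
Leg 4: desired track 113.2°; wind correction -28.1° → command heading 85.1°, groundspeed 77.9 kt

Leg 1: heading=294.4°, groundspeed=122.2 kt
Leg 2: heading=171.4°, groundspeed=140.6 kt
Leg 3: heading=127.1°, groundspeed=113.0 kt
Leg 4: heading=85.1°, groundspeed=77.9 kt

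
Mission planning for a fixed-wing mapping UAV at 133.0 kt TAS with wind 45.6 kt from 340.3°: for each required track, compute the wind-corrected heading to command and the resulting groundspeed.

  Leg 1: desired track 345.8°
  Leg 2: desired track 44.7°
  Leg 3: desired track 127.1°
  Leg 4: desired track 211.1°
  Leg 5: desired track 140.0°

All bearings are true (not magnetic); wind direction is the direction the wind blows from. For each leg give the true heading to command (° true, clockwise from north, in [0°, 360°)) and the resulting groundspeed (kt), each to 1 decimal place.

Leg 1: heading=343.9°, groundspeed=87.5 kt
Leg 2: heading=26.7°, groundspeed=106.8 kt
Leg 3: heading=116.3°, groundspeed=168.8 kt
Leg 4: heading=226.5°, groundspeed=157.0 kt
Leg 5: heading=133.2°, groundspeed=174.8 kt

Leg 1: desired track 345.8°; wind correction -1.9° → command heading 343.9°, groundspeed 87.5 kt
Leg 2: desired track 44.7°; wind correction -18.0° → command heading 26.7°, groundspeed 106.8 kt
Leg 3: desired track 127.1°; wind correction -10.8° → command heading 116.3°, groundspeed 168.8 kt
Leg 4: desired track 211.1°; wind correction +15.4° → command heading 226.5°, groundspeed 157.0 kt
Leg 5: desired track 140.0°; wind correction -6.8° → command heading 133.2°, groundspeed 174.8 kt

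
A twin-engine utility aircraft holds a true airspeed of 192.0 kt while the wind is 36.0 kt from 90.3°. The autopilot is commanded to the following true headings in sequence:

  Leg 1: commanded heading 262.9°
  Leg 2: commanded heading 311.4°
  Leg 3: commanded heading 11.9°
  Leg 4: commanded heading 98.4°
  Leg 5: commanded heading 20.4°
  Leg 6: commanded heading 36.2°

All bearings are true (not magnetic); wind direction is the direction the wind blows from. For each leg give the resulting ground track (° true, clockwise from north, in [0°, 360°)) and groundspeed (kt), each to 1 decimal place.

Leg 1: heading 262.9°; drift +1.2° → track 264.1°, groundspeed 227.7 kt
Leg 2: heading 311.4°; drift -6.2° → track 305.2°, groundspeed 220.4 kt
Leg 3: heading 11.9°; drift -10.8° → track 1.1°, groundspeed 188.1 kt
Leg 4: heading 98.4°; drift +1.9° → track 100.3°, groundspeed 156.4 kt
Leg 5: heading 20.4°; drift -10.7° → track 9.7°, groundspeed 182.8 kt
Leg 6: heading 36.2°; drift -9.7° → track 26.5°, groundspeed 173.4 kt

Leg 1: track=264.1°, groundspeed=227.7 kt
Leg 2: track=305.2°, groundspeed=220.4 kt
Leg 3: track=1.1°, groundspeed=188.1 kt
Leg 4: track=100.3°, groundspeed=156.4 kt
Leg 5: track=9.7°, groundspeed=182.8 kt
Leg 6: track=26.5°, groundspeed=173.4 kt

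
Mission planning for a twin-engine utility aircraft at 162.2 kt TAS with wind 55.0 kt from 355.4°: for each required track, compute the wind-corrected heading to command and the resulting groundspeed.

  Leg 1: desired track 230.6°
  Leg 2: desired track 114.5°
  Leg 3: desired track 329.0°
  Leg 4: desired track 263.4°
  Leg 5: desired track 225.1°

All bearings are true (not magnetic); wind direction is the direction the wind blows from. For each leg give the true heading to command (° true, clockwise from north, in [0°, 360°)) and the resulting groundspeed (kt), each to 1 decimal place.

Leg 1: desired track 230.6°; wind correction +16.2° → command heading 246.8°, groundspeed 187.2 kt
Leg 2: desired track 114.5°; wind correction -17.2° → command heading 97.3°, groundspeed 181.7 kt
Leg 3: desired track 329.0°; wind correction +8.7° → command heading 337.7°, groundspeed 111.1 kt
Leg 4: desired track 263.4°; wind correction +19.8° → command heading 283.2°, groundspeed 154.5 kt
Leg 5: desired track 225.1°; wind correction +15.0° → command heading 240.1°, groundspeed 192.3 kt

Leg 1: heading=246.8°, groundspeed=187.2 kt
Leg 2: heading=97.3°, groundspeed=181.7 kt
Leg 3: heading=337.7°, groundspeed=111.1 kt
Leg 4: heading=283.2°, groundspeed=154.5 kt
Leg 5: heading=240.1°, groundspeed=192.3 kt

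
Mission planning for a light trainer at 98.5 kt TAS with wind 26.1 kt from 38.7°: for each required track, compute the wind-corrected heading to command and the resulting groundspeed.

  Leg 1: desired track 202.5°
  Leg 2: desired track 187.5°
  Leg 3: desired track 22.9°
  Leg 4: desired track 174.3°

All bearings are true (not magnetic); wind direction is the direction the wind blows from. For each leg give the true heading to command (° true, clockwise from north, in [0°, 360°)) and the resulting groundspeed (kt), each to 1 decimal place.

Leg 1: heading=198.3°, groundspeed=123.3 kt
Leg 2: heading=179.6°, groundspeed=119.9 kt
Leg 3: heading=27.0°, groundspeed=73.1 kt
Leg 4: heading=163.6°, groundspeed=115.4 kt

Leg 1: desired track 202.5°; wind correction -4.2° → command heading 198.3°, groundspeed 123.3 kt
Leg 2: desired track 187.5°; wind correction -7.9° → command heading 179.6°, groundspeed 119.9 kt
Leg 3: desired track 22.9°; wind correction +4.1° → command heading 27.0°, groundspeed 73.1 kt
Leg 4: desired track 174.3°; wind correction -10.7° → command heading 163.6°, groundspeed 115.4 kt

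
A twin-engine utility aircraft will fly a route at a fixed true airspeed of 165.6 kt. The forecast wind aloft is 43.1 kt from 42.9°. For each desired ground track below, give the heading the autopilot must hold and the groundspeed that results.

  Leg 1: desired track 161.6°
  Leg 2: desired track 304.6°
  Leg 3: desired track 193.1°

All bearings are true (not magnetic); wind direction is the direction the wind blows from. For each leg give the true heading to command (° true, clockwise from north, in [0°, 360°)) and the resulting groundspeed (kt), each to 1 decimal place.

Leg 1: heading=148.4°, groundspeed=181.9 kt
Leg 2: heading=319.5°, groundspeed=166.2 kt
Leg 3: heading=185.7°, groundspeed=201.6 kt

Leg 1: desired track 161.6°; wind correction -13.2° → command heading 148.4°, groundspeed 181.9 kt
Leg 2: desired track 304.6°; wind correction +14.9° → command heading 319.5°, groundspeed 166.2 kt
Leg 3: desired track 193.1°; wind correction -7.4° → command heading 185.7°, groundspeed 201.6 kt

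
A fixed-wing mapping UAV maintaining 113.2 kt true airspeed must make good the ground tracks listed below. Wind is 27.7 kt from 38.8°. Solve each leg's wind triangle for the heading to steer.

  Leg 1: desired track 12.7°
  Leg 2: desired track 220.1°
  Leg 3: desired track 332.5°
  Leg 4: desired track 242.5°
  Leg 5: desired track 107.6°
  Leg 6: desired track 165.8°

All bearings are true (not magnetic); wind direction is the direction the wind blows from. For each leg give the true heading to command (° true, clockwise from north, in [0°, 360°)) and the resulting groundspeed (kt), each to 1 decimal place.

Leg 1: heading=18.9°, groundspeed=87.7 kt
Leg 2: heading=220.4°, groundspeed=140.9 kt
Leg 3: heading=345.4°, groundspeed=99.2 kt
Leg 4: heading=248.1°, groundspeed=138.0 kt
Leg 5: heading=94.4°, groundspeed=100.2 kt
Leg 6: heading=154.5°, groundspeed=127.7 kt

Leg 1: desired track 12.7°; wind correction +6.2° → command heading 18.9°, groundspeed 87.7 kt
Leg 2: desired track 220.1°; wind correction +0.3° → command heading 220.4°, groundspeed 140.9 kt
Leg 3: desired track 332.5°; wind correction +12.9° → command heading 345.4°, groundspeed 99.2 kt
Leg 4: desired track 242.5°; wind correction +5.6° → command heading 248.1°, groundspeed 138.0 kt
Leg 5: desired track 107.6°; wind correction -13.2° → command heading 94.4°, groundspeed 100.2 kt
Leg 6: desired track 165.8°; wind correction -11.3° → command heading 154.5°, groundspeed 127.7 kt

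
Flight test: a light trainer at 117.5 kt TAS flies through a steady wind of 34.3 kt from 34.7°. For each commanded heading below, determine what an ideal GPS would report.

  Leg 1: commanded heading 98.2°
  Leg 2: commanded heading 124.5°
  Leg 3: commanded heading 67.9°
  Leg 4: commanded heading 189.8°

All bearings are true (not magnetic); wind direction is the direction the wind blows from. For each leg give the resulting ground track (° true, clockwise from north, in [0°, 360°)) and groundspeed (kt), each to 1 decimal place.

Leg 1: track=114.9°, groundspeed=106.7 kt
Leg 2: track=140.8°, groundspeed=122.3 kt
Leg 3: track=79.8°, groundspeed=90.8 kt
Leg 4: track=195.4°, groundspeed=149.3 kt

Leg 1: heading 98.2°; drift +16.7° → track 114.9°, groundspeed 106.7 kt
Leg 2: heading 124.5°; drift +16.3° → track 140.8°, groundspeed 122.3 kt
Leg 3: heading 67.9°; drift +11.9° → track 79.8°, groundspeed 90.8 kt
Leg 4: heading 189.8°; drift +5.6° → track 195.4°, groundspeed 149.3 kt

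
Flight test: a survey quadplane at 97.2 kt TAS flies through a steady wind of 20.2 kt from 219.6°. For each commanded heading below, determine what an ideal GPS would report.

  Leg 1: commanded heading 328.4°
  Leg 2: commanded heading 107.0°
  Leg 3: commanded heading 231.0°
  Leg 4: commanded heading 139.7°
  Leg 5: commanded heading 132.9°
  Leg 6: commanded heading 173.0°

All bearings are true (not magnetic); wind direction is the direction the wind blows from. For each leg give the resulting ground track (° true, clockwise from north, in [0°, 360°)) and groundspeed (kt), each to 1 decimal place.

Leg 1: heading 328.4°; drift +10.4° → track 338.8°, groundspeed 105.5 kt
Leg 2: heading 107.0°; drift -10.1° → track 96.9°, groundspeed 106.6 kt
Leg 3: heading 231.0°; drift +3.0° → track 234.0°, groundspeed 77.5 kt
Leg 4: heading 139.7°; drift -12.0° → track 127.7°, groundspeed 95.7 kt
Leg 5: heading 132.9°; drift -11.9° → track 121.0°, groundspeed 98.1 kt
Leg 6: heading 173.0°; drift -10.0° → track 163.0°, groundspeed 84.6 kt

Leg 1: track=338.8°, groundspeed=105.5 kt
Leg 2: track=96.9°, groundspeed=106.6 kt
Leg 3: track=234.0°, groundspeed=77.5 kt
Leg 4: track=127.7°, groundspeed=95.7 kt
Leg 5: track=121.0°, groundspeed=98.1 kt
Leg 6: track=163.0°, groundspeed=84.6 kt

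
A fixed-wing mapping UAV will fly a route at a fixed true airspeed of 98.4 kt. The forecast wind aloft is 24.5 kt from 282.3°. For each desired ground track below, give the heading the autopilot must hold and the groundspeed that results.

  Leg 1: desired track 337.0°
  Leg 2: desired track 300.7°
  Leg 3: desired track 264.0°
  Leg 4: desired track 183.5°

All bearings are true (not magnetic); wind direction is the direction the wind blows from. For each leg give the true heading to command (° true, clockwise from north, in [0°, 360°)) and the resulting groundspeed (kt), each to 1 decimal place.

Leg 1: heading=325.3°, groundspeed=82.2 kt
Leg 2: heading=296.2°, groundspeed=74.8 kt
Leg 3: heading=268.5°, groundspeed=74.8 kt
Leg 4: heading=197.7°, groundspeed=99.1 kt

Leg 1: desired track 337.0°; wind correction -11.7° → command heading 325.3°, groundspeed 82.2 kt
Leg 2: desired track 300.7°; wind correction -4.5° → command heading 296.2°, groundspeed 74.8 kt
Leg 3: desired track 264.0°; wind correction +4.5° → command heading 268.5°, groundspeed 74.8 kt
Leg 4: desired track 183.5°; wind correction +14.2° → command heading 197.7°, groundspeed 99.1 kt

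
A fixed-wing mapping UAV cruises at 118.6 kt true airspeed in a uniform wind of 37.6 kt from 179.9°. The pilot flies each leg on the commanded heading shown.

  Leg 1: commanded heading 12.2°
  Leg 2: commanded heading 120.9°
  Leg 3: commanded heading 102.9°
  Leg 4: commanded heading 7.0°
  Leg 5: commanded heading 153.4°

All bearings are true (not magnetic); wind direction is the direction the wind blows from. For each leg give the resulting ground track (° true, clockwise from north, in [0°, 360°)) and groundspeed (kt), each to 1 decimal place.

Leg 1: heading 12.2°; drift -3.0° → track 9.2°, groundspeed 155.5 kt
Leg 2: heading 120.9°; drift -18.0° → track 102.9°, groundspeed 104.3 kt
Leg 3: heading 102.9°; drift -18.4° → track 84.5°, groundspeed 116.1 kt
Leg 4: heading 7.0°; drift -1.7° → track 5.3°, groundspeed 156.0 kt
Leg 5: heading 153.4°; drift -11.2° → track 142.2°, groundspeed 86.6 kt

Leg 1: track=9.2°, groundspeed=155.5 kt
Leg 2: track=102.9°, groundspeed=104.3 kt
Leg 3: track=84.5°, groundspeed=116.1 kt
Leg 4: track=5.3°, groundspeed=156.0 kt
Leg 5: track=142.2°, groundspeed=86.6 kt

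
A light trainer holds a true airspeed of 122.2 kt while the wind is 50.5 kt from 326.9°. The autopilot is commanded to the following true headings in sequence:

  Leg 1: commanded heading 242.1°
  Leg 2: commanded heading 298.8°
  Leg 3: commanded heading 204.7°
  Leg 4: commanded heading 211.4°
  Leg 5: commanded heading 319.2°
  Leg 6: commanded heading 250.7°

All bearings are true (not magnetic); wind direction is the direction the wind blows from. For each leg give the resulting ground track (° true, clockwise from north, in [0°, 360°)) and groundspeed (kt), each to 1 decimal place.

Leg 1: heading 242.1°; drift -23.2° → track 218.9°, groundspeed 127.9 kt
Leg 2: heading 298.8°; drift -17.0° → track 281.8°, groundspeed 81.2 kt
Leg 3: heading 204.7°; drift -16.0° → track 188.7°, groundspeed 155.1 kt
Leg 4: heading 211.4°; drift -17.6° → track 193.8°, groundspeed 151.0 kt
Leg 5: heading 319.2°; drift -5.4° → track 313.8°, groundspeed 72.5 kt
Leg 6: heading 250.7°; drift -24.0° → track 226.7°, groundspeed 120.6 kt

Leg 1: track=218.9°, groundspeed=127.9 kt
Leg 2: track=281.8°, groundspeed=81.2 kt
Leg 3: track=188.7°, groundspeed=155.1 kt
Leg 4: track=193.8°, groundspeed=151.0 kt
Leg 5: track=313.8°, groundspeed=72.5 kt
Leg 6: track=226.7°, groundspeed=120.6 kt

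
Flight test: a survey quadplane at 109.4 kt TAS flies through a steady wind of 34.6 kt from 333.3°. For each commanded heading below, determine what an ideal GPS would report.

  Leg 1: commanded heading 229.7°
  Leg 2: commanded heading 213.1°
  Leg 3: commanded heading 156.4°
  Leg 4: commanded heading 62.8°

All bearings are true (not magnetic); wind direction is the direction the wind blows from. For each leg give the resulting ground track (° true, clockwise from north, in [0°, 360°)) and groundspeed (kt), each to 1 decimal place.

Leg 1: heading 229.7°; drift -16.0° → track 213.7°, groundspeed 122.3 kt
Leg 2: heading 213.1°; drift -13.3° → track 199.8°, groundspeed 130.3 kt
Leg 3: heading 156.4°; drift -0.7° → track 155.7°, groundspeed 144.0 kt
Leg 4: heading 62.8°; drift +17.6° → track 80.4°, groundspeed 114.5 kt

Leg 1: track=213.7°, groundspeed=122.3 kt
Leg 2: track=199.8°, groundspeed=130.3 kt
Leg 3: track=155.7°, groundspeed=144.0 kt
Leg 4: track=80.4°, groundspeed=114.5 kt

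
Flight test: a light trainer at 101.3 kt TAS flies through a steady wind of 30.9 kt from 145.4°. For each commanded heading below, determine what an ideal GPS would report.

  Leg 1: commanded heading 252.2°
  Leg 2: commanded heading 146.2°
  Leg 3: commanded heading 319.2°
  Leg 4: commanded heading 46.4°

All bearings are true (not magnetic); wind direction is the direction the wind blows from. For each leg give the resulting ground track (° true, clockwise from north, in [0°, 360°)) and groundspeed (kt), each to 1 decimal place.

Leg 1: heading 252.2°; drift +15.0° → track 267.2°, groundspeed 114.1 kt
Leg 2: heading 146.2°; drift +0.4° → track 146.6°, groundspeed 70.4 kt
Leg 3: heading 319.2°; drift +1.4° → track 320.6°, groundspeed 132.1 kt
Leg 4: heading 46.4°; drift -16.0° → track 30.4°, groundspeed 110.4 kt

Leg 1: track=267.2°, groundspeed=114.1 kt
Leg 2: track=146.6°, groundspeed=70.4 kt
Leg 3: track=320.6°, groundspeed=132.1 kt
Leg 4: track=30.4°, groundspeed=110.4 kt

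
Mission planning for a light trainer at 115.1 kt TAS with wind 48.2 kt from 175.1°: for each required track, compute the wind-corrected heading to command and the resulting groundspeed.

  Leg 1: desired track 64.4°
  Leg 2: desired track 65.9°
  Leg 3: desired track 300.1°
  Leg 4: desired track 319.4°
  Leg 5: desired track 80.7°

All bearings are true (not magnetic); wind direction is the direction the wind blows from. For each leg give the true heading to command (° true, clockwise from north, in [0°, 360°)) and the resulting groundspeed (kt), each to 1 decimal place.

Leg 1: desired track 64.4°; wind correction +23.1° → command heading 87.5°, groundspeed 122.9 kt
Leg 2: desired track 65.9°; wind correction +23.3° → command heading 89.2°, groundspeed 121.6 kt
Leg 3: desired track 300.1°; wind correction -20.1° → command heading 280.0°, groundspeed 135.8 kt
Leg 4: desired track 319.4°; wind correction -14.1° → command heading 305.3°, groundspeed 150.8 kt
Leg 5: desired track 80.7°; wind correction +24.7° → command heading 105.4°, groundspeed 108.3 kt

Leg 1: heading=87.5°, groundspeed=122.9 kt
Leg 2: heading=89.2°, groundspeed=121.6 kt
Leg 3: heading=280.0°, groundspeed=135.8 kt
Leg 4: heading=305.3°, groundspeed=150.8 kt
Leg 5: heading=105.4°, groundspeed=108.3 kt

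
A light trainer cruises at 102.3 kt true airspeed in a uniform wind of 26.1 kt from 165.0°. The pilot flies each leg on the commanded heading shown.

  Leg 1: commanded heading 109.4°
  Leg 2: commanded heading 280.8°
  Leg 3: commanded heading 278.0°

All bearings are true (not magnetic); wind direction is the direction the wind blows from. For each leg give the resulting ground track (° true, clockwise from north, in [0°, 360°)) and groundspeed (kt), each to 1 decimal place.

Leg 1: heading 109.4°; drift -13.8° → track 95.6°, groundspeed 90.2 kt
Leg 2: heading 280.8°; drift +11.7° → track 292.5°, groundspeed 116.1 kt
Leg 3: heading 278.0°; drift +12.1° → track 290.1°, groundspeed 115.0 kt

Leg 1: track=95.6°, groundspeed=90.2 kt
Leg 2: track=292.5°, groundspeed=116.1 kt
Leg 3: track=290.1°, groundspeed=115.0 kt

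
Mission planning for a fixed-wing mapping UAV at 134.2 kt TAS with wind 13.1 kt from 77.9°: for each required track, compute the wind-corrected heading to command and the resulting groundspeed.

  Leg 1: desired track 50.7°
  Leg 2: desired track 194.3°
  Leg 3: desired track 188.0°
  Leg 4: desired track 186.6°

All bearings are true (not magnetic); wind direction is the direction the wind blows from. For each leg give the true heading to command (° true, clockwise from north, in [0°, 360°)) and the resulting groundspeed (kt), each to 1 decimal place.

Leg 1: desired track 50.7°; wind correction +2.6° → command heading 53.3°, groundspeed 122.4 kt
Leg 2: desired track 194.3°; wind correction -5.0° → command heading 189.3°, groundspeed 139.5 kt
Leg 3: desired track 188.0°; wind correction -5.3° → command heading 182.7°, groundspeed 138.1 kt
Leg 4: desired track 186.6°; wind correction -5.3° → command heading 181.3°, groundspeed 137.8 kt

Leg 1: heading=53.3°, groundspeed=122.4 kt
Leg 2: heading=189.3°, groundspeed=139.5 kt
Leg 3: heading=182.7°, groundspeed=138.1 kt
Leg 4: heading=181.3°, groundspeed=137.8 kt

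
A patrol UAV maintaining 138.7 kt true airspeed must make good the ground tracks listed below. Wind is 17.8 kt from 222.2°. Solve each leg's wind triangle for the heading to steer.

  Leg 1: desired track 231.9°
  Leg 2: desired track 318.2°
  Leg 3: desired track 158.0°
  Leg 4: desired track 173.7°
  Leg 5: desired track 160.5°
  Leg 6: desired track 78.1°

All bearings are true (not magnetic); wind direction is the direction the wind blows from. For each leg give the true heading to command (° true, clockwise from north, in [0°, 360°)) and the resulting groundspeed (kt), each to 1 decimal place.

Leg 1: desired track 231.9°; wind correction -1.2° → command heading 230.7°, groundspeed 121.1 kt
Leg 2: desired track 318.2°; wind correction -7.3° → command heading 310.9°, groundspeed 139.4 kt
Leg 3: desired track 158.0°; wind correction +6.6° → command heading 164.6°, groundspeed 130.0 kt
Leg 4: desired track 173.7°; wind correction +5.5° → command heading 179.2°, groundspeed 126.3 kt
Leg 5: desired track 160.5°; wind correction +6.5° → command heading 167.0°, groundspeed 129.4 kt
Leg 6: desired track 78.1°; wind correction +4.3° → command heading 82.4°, groundspeed 152.7 kt

Leg 1: heading=230.7°, groundspeed=121.1 kt
Leg 2: heading=310.9°, groundspeed=139.4 kt
Leg 3: heading=164.6°, groundspeed=130.0 kt
Leg 4: heading=179.2°, groundspeed=126.3 kt
Leg 5: heading=167.0°, groundspeed=129.4 kt
Leg 6: heading=82.4°, groundspeed=152.7 kt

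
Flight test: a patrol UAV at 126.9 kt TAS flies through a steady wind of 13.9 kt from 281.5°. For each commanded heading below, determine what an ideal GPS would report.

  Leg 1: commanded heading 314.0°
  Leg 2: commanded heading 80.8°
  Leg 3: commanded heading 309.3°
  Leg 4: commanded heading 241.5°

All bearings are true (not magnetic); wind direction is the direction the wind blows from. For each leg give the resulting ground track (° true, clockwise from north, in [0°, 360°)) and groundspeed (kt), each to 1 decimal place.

Leg 1: track=317.7°, groundspeed=115.4 kt
Leg 2: track=82.8°, groundspeed=140.0 kt
Leg 3: track=312.5°, groundspeed=114.8 kt
Leg 4: track=237.1°, groundspeed=116.6 kt

Leg 1: heading 314.0°; drift +3.7° → track 317.7°, groundspeed 115.4 kt
Leg 2: heading 80.8°; drift +2.0° → track 82.8°, groundspeed 140.0 kt
Leg 3: heading 309.3°; drift +3.2° → track 312.5°, groundspeed 114.8 kt
Leg 4: heading 241.5°; drift -4.4° → track 237.1°, groundspeed 116.6 kt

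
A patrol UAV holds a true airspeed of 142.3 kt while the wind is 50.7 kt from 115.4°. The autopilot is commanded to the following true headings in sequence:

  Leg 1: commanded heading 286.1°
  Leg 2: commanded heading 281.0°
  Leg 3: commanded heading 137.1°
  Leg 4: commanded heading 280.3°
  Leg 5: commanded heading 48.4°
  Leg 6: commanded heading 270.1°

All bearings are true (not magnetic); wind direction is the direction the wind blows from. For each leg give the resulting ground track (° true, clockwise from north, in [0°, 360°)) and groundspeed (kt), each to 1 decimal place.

Leg 1: heading 286.1°; drift +2.4° → track 288.5°, groundspeed 192.5 kt
Leg 2: heading 281.0°; drift +3.8° → track 284.8°, groundspeed 191.8 kt
Leg 3: heading 137.1°; drift +11.1° → track 148.2°, groundspeed 97.0 kt
Leg 4: heading 280.3°; drift +4.0° → track 284.3°, groundspeed 191.7 kt
Leg 5: heading 48.4°; drift -20.9° → track 27.5°, groundspeed 131.1 kt
Leg 6: heading 270.1°; drift +6.6° → track 276.7°, groundspeed 189.4 kt

Leg 1: track=288.5°, groundspeed=192.5 kt
Leg 2: track=284.8°, groundspeed=191.8 kt
Leg 3: track=148.2°, groundspeed=97.0 kt
Leg 4: track=284.3°, groundspeed=191.7 kt
Leg 5: track=27.5°, groundspeed=131.1 kt
Leg 6: track=276.7°, groundspeed=189.4 kt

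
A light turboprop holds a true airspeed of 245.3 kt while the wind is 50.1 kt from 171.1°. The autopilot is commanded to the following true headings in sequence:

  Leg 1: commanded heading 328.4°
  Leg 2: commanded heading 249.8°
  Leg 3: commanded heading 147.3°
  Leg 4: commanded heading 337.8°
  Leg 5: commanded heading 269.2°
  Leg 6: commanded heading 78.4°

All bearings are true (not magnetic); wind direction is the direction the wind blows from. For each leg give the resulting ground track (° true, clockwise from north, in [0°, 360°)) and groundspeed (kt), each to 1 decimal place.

Leg 1: track=332.2°, groundspeed=292.2 kt
Leg 2: track=261.6°, groundspeed=240.6 kt
Leg 3: track=141.5°, groundspeed=200.5 kt
Leg 4: track=340.0°, groundspeed=294.3 kt
Leg 5: track=280.3°, groundspeed=257.2 kt
Leg 6: track=67.0°, groundspeed=252.7 kt

Leg 1: heading 328.4°; drift +3.8° → track 332.2°, groundspeed 292.2 kt
Leg 2: heading 249.8°; drift +11.8° → track 261.6°, groundspeed 240.6 kt
Leg 3: heading 147.3°; drift -5.8° → track 141.5°, groundspeed 200.5 kt
Leg 4: heading 337.8°; drift +2.2° → track 340.0°, groundspeed 294.3 kt
Leg 5: heading 269.2°; drift +11.1° → track 280.3°, groundspeed 257.2 kt
Leg 6: heading 78.4°; drift -11.4° → track 67.0°, groundspeed 252.7 kt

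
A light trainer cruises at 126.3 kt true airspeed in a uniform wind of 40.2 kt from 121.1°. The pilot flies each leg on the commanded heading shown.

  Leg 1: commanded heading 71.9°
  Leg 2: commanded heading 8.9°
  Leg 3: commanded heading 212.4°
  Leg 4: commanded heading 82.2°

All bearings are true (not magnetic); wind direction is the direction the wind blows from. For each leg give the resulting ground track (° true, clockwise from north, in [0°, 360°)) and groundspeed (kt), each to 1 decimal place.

Leg 1: heading 71.9°; drift -16.9° → track 55.0°, groundspeed 104.6 kt
Leg 2: heading 8.9°; drift -14.7° → track 354.2°, groundspeed 146.3 kt
Leg 3: heading 212.4°; drift +17.5° → track 229.9°, groundspeed 133.4 kt
Leg 4: heading 82.2°; drift -14.9° → track 67.3°, groundspeed 98.3 kt

Leg 1: track=55.0°, groundspeed=104.6 kt
Leg 2: track=354.2°, groundspeed=146.3 kt
Leg 3: track=229.9°, groundspeed=133.4 kt
Leg 4: track=67.3°, groundspeed=98.3 kt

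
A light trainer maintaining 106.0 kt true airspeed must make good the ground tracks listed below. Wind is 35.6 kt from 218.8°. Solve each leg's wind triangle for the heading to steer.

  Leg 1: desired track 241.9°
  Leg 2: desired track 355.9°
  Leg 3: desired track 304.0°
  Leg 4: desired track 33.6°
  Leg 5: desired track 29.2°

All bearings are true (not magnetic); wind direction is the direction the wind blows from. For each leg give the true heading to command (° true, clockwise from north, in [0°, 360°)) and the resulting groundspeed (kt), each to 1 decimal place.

Leg 1: heading=234.3°, groundspeed=72.3 kt
Leg 2: heading=342.7°, groundspeed=129.3 kt
Leg 3: heading=284.4°, groundspeed=96.9 kt
Leg 4: heading=31.9°, groundspeed=141.4 kt
Leg 5: heading=26.0°, groundspeed=140.9 kt

Leg 1: desired track 241.9°; wind correction -7.6° → command heading 234.3°, groundspeed 72.3 kt
Leg 2: desired track 355.9°; wind correction -13.2° → command heading 342.7°, groundspeed 129.3 kt
Leg 3: desired track 304.0°; wind correction -19.6° → command heading 284.4°, groundspeed 96.9 kt
Leg 4: desired track 33.6°; wind correction -1.7° → command heading 31.9°, groundspeed 141.4 kt
Leg 5: desired track 29.2°; wind correction -3.2° → command heading 26.0°, groundspeed 140.9 kt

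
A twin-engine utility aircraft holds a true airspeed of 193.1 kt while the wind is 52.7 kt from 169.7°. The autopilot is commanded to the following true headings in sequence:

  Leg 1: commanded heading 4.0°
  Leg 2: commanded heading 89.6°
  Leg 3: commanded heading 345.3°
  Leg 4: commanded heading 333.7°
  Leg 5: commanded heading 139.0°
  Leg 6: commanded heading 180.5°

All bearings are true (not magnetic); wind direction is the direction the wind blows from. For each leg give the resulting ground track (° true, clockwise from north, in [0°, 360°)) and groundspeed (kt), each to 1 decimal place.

Leg 1: heading 4.0°; drift -3.1° → track 0.9°, groundspeed 244.5 kt
Leg 2: heading 89.6°; drift -15.8° → track 73.8°, groundspeed 191.2 kt
Leg 3: heading 345.3°; drift +0.9° → track 346.2°, groundspeed 245.7 kt
Leg 4: heading 333.7°; drift +3.4° → track 337.1°, groundspeed 244.2 kt
Leg 5: heading 139.0°; drift -10.3° → track 128.7°, groundspeed 150.2 kt
Leg 6: heading 180.5°; drift +4.0° → track 184.5°, groundspeed 141.7 kt

Leg 1: track=0.9°, groundspeed=244.5 kt
Leg 2: track=73.8°, groundspeed=191.2 kt
Leg 3: track=346.2°, groundspeed=245.7 kt
Leg 4: track=337.1°, groundspeed=244.2 kt
Leg 5: track=128.7°, groundspeed=150.2 kt
Leg 6: track=184.5°, groundspeed=141.7 kt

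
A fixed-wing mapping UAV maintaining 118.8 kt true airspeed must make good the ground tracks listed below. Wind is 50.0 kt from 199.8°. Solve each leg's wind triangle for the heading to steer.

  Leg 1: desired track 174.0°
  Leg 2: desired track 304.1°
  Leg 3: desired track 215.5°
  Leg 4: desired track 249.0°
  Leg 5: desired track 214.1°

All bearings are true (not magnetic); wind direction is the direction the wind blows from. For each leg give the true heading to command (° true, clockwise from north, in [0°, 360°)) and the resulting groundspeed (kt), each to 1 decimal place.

Leg 1: desired track 174.0°; wind correction +10.6° → command heading 184.6°, groundspeed 71.8 kt
Leg 2: desired track 304.1°; wind correction -24.1° → command heading 280.0°, groundspeed 120.8 kt
Leg 3: desired track 215.5°; wind correction -6.5° → command heading 209.0°, groundspeed 69.9 kt
Leg 4: desired track 249.0°; wind correction -18.6° → command heading 230.4°, groundspeed 79.9 kt
Leg 5: desired track 214.1°; wind correction -6.0° → command heading 208.1°, groundspeed 69.7 kt

Leg 1: heading=184.6°, groundspeed=71.8 kt
Leg 2: heading=280.0°, groundspeed=120.8 kt
Leg 3: heading=209.0°, groundspeed=69.9 kt
Leg 4: heading=230.4°, groundspeed=79.9 kt
Leg 5: heading=208.1°, groundspeed=69.7 kt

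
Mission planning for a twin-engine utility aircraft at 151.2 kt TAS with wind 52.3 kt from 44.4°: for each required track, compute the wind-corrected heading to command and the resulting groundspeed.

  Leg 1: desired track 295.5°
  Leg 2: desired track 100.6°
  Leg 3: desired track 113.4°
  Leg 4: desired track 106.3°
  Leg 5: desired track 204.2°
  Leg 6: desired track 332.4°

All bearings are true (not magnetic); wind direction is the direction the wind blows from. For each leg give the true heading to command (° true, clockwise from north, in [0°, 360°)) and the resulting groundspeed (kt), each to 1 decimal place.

Leg 1: heading=314.6°, groundspeed=159.8 kt
Leg 2: heading=83.9°, groundspeed=115.7 kt
Leg 3: heading=94.6°, groundspeed=124.4 kt
Leg 4: heading=88.5°, groundspeed=119.4 kt
Leg 5: heading=197.3°, groundspeed=199.2 kt
Leg 6: heading=351.6°, groundspeed=126.6 kt

Leg 1: desired track 295.5°; wind correction +19.1° → command heading 314.6°, groundspeed 159.8 kt
Leg 2: desired track 100.6°; wind correction -16.7° → command heading 83.9°, groundspeed 115.7 kt
Leg 3: desired track 113.4°; wind correction -18.8° → command heading 94.6°, groundspeed 124.4 kt
Leg 4: desired track 106.3°; wind correction -17.8° → command heading 88.5°, groundspeed 119.4 kt
Leg 5: desired track 204.2°; wind correction -6.9° → command heading 197.3°, groundspeed 199.2 kt
Leg 6: desired track 332.4°; wind correction +19.2° → command heading 351.6°, groundspeed 126.6 kt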